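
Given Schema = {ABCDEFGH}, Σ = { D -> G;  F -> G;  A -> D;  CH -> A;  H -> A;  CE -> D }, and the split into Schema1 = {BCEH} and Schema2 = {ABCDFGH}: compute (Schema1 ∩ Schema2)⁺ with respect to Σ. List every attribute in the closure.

Schema1 ∩ Schema2 = {BCH}.
CH → A applies, adding A
A → D applies, adding D
D → G applies, adding G
Closure: {ABCDGH}.

ABCDGH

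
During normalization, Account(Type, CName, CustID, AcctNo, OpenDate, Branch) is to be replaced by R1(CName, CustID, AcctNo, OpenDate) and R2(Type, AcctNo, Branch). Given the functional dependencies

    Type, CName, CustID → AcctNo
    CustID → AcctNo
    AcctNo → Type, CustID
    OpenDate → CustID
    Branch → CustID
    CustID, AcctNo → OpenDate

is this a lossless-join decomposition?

Common attributes: R1 ∩ R2 = {AcctNo}.
Closure of {AcctNo}: AcctNo → Type, CustID applies, adding Type, CustID; CustID, AcctNo → OpenDate applies, adding OpenDate. So (AcctNo)⁺ = {Type, CustID, AcctNo, OpenDate}.
The closure contains neither all of R1 = {CName, CustID, AcctNo, OpenDate} nor all of R2 = {Type, AcctNo, Branch}, so the common attributes are not a superkey of either fragment. The join is lossy.

No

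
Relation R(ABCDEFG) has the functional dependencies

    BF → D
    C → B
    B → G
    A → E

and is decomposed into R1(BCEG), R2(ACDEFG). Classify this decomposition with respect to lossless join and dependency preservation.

lossless but not dependency-preserving

Lossless test: (CEG)⁺ = {BCEG}, which contains all of one fragment — lossless.
Dependency preservation: the restricted closure of {BF} across the fragments never reaches {D}, so BF → D cannot be enforced without a join — not preserved.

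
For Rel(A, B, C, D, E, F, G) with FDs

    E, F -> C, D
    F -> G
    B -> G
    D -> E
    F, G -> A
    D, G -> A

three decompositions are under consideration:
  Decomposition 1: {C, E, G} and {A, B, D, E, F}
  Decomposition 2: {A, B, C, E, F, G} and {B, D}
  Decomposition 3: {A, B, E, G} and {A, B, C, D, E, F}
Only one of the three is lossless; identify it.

Decomposition 1: common = {E}, closure = {E} → lossy.
Decomposition 2: common = {B}, closure = {B, G} → lossy.
Decomposition 3: common = {A, B, E}, closure = {A, B, E, G} → lossless.

Decomposition 3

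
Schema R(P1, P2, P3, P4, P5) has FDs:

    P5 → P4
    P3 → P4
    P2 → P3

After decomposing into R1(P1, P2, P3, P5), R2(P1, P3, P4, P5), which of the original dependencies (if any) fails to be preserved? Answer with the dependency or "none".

P5 → P4 lies within R2.
P3 → P4 lies within R2.
P2 → P3 lies within R1.
Every dependency is enforceable on the fragments, so the decomposition is dependency-preserving.

none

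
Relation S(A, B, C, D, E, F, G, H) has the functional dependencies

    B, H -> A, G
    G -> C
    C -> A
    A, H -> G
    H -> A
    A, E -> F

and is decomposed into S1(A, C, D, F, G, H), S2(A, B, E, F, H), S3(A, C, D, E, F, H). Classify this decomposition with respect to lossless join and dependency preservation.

lossy but dependency-preserving

Lossless test (chase): Rows 1 and 2 agree on A, H; apply A, H→G and equate their G entries. Rows 1 and 3 agree on A, H; apply A, H→G and equate their G entries. Rows 1 and 2 agree on G; apply G→C and equate their C entries. No row becomes fully distinguished — the join is lossy.
Dependency preservation: B, H → A, G is not contained in any single fragment, but the restricted closure of its left-hand side across the fragments still reaches the right-hand side; the remaining FDs each lie inside some fragment. All dependencies are preserved.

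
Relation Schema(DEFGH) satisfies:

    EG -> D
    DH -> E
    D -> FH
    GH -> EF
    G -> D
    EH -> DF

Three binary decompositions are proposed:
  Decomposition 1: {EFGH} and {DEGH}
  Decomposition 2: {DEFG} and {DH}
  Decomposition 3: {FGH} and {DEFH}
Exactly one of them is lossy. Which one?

Decomposition 1: common = {EGH}, closure = {DEFGH} → lossless.
Decomposition 2: common = {D}, closure = {DEFH} → lossless.
Decomposition 3: common = {FH}, closure = {FH} → lossy.

Decomposition 3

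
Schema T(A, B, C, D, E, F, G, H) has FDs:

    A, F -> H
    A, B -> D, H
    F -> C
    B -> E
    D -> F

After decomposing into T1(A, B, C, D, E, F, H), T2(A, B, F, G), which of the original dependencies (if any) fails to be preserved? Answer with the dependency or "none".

none

A, F → H lies within T1.
A, B → D, H lies within T1.
F → C lies within T1.
B → E lies within T1.
D → F lies within T1.
Every dependency is enforceable on the fragments, so the decomposition is dependency-preserving.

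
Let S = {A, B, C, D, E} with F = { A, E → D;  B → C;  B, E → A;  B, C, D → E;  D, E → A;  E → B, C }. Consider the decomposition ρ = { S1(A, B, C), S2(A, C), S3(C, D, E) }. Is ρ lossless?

Chase test. Columns are A, B, C, D, E; row i has aⱼ where attribute j ∈ Si, else bᵢⱼ.
Initial tableau (one row per fragment):
  row 1: a1 a2 a3 b14 b15
  row 2: a1 b22 a3 b24 b25
  row 3: b31 b32 a3 a4 a5
No row becomes fully distinguished — the join is lossy.

No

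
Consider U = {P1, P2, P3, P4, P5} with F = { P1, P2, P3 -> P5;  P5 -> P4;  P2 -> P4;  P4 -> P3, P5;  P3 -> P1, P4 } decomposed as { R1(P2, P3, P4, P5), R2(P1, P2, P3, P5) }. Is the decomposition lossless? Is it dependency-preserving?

lossless and dependency-preserving

Lossless test: (P2, P3, P5)⁺ = {P1, P2, P3, P4, P5}, which contains all of one fragment — lossless.
Dependency preservation: P3 → P1, P4 is not contained in any single fragment, but the restricted closure of its left-hand side across the fragments still reaches the right-hand side; the remaining FDs each lie inside some fragment. All dependencies are preserved.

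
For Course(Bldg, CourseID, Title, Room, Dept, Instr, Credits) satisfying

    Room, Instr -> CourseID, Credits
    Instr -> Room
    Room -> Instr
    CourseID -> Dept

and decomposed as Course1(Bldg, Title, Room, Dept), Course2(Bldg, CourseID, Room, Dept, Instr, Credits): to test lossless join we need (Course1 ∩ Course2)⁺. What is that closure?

Course1 ∩ Course2 = {Bldg, Room, Dept}.
Room → Instr applies, adding Instr
Room, Instr → CourseID, Credits applies, adding CourseID, Credits
Closure: {Bldg, CourseID, Room, Dept, Instr, Credits}.

Bldg, CourseID, Room, Dept, Instr, Credits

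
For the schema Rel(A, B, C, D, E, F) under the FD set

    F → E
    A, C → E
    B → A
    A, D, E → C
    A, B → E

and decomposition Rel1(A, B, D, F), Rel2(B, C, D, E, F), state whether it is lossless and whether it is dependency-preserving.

Lossless test: (B, D, F)⁺ = {A, B, C, D, E, F}, which contains all of one fragment — lossless.
Dependency preservation: the restricted closure of {A, C} across the fragments never reaches {E}, so A, C → E cannot be enforced without a join — not preserved.

lossless but not dependency-preserving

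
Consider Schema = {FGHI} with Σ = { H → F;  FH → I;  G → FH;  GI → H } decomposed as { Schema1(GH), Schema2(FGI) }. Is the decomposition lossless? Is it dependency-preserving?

Lossless test: (G)⁺ = {FGHI}, which contains all of one fragment — lossless.
Dependency preservation: the restricted closure of {H} across the fragments never reaches {F}, so H → F cannot be enforced without a join — not preserved.

lossless but not dependency-preserving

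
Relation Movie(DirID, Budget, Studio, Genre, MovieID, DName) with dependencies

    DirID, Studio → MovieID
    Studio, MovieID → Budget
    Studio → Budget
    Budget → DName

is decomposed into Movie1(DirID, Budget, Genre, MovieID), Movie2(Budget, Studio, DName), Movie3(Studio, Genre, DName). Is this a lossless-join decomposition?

No

Chase test. Columns are DirID, Budget, Studio, Genre, MovieID, DName; row i has aⱼ where attribute j ∈ Moviei, else bᵢⱼ.
Initial tableau (one row per fragment):
  row 1: a1 a2 b13 a4 a5 b16
  row 2: b21 a2 a3 b24 b25 a6
  row 3: b31 b32 a3 a4 b35 a6
Rows 2 and 3 agree on Studio; apply Studio→Budget and equate their Budget entries.
Rows 1 and 2 agree on Budget; apply Budget→DName and equate their DName entries.
No row becomes fully distinguished — the join is lossy.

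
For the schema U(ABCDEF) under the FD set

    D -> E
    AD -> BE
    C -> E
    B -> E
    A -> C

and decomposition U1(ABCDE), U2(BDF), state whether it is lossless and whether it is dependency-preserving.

Lossless test: (BD)⁺ = {BDE}, which is a superkey of neither fragment — lossy.
Dependency preservation: every FD's attributes lie within a single fragment, so each can be enforced locally — preserved.

lossy but dependency-preserving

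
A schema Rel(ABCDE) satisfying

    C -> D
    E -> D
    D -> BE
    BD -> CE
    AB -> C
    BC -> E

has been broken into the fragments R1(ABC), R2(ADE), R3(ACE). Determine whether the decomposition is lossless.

Yes

Chase test. Columns are ABCDE; row i has aⱼ where attribute j ∈ Ri, else bᵢⱼ.
Initial tableau (one row per fragment):
  row 1: a1 a2 a3 b14 b15
  row 2: a1 b22 b23 a4 a5
  row 3: a1 b32 a3 b34 a5
Rows 1 and 3 agree on C; apply C→D and equate their D entries.
Rows 2 and 3 agree on E; apply E→D and equate their D entries.
Rows 1 and 2 agree on D; apply D→BE and equate their BE entries.
Rows 1 and 3 agree on D; apply D→BE and equate their BE entries.
Rows 1 and 2 agree on BD; apply BD→CE and equate their CE entries.
Row 1 is now all distinguished symbols — the join is lossless.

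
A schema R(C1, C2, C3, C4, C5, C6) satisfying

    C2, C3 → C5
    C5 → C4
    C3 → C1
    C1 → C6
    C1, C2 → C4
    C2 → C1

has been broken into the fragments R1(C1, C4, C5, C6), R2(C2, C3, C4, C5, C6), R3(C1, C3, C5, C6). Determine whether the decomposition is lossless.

Yes

Chase test. Columns are C1, C2, C3, C4, C5, C6; row i has aⱼ where attribute j ∈ Ri, else bᵢⱼ.
Initial tableau (one row per fragment):
  row 1: a1 b12 b13 a4 a5 a6
  row 2: b21 a2 a3 a4 a5 a6
  row 3: a1 b32 a3 b34 a5 a6
Rows 1 and 3 agree on C5; apply C5→C4 and equate their C4 entries.
Rows 2 and 3 agree on C3; apply C3→C1 and equate their C1 entries.
Row 2 is now all distinguished symbols — the join is lossless.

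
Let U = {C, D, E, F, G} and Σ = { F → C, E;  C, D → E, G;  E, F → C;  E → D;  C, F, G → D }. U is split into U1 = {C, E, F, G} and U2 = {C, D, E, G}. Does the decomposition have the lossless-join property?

Yes

Common attributes: U1 ∩ U2 = {C, E, G}.
Closure of {C, E, G}: E → D applies, adding D. So (C, E, G)⁺ = {C, D, E, G}.
This closure contains every attribute of U2, so U1 ∩ U2 → U2. The join is lossless.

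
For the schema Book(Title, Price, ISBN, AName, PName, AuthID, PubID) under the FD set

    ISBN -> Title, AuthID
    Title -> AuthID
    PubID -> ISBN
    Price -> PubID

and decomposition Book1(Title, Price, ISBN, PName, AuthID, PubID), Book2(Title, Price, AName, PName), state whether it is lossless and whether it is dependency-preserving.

Lossless test: (Title, Price, PName)⁺ = {Title, Price, ISBN, PName, AuthID, PubID}, which contains all of one fragment — lossless.
Dependency preservation: every FD's attributes lie within a single fragment, so each can be enforced locally — preserved.

lossless and dependency-preserving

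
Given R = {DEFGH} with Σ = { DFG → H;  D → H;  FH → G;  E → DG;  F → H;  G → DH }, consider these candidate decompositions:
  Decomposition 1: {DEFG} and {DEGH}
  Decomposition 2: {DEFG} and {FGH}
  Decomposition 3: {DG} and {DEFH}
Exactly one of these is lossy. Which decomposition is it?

Decomposition 3

Decomposition 1: common = {DEG}, closure = {DEGH} → lossless.
Decomposition 2: common = {FG}, closure = {DFGH} → lossless.
Decomposition 3: common = {D}, closure = {DH} → lossy.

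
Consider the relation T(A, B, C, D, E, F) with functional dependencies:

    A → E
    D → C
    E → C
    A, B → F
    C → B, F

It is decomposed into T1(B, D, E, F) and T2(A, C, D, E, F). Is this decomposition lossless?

Common attributes: T1 ∩ T2 = {D, E, F}.
Closure of {D, E, F}: D → C applies, adding C; C → B, F applies, adding B. So (D, E, F)⁺ = {B, C, D, E, F}.
This closure contains every attribute of T1, so T1 ∩ T2 → T1. The join is lossless.

Yes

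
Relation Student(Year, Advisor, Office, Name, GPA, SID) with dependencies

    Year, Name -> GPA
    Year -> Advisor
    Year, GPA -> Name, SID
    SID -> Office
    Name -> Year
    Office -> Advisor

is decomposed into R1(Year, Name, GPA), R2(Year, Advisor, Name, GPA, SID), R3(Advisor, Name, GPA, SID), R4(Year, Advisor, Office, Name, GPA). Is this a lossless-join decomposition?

Yes

Chase test. Columns are Year, Advisor, Office, Name, GPA, SID; row i has aⱼ where attribute j ∈ Ri, else bᵢⱼ.
Initial tableau (one row per fragment):
  row 1: a1 b12 b13 a4 a5 b16
  row 2: a1 a2 b23 a4 a5 a6
  row 3: b31 a2 b33 a4 a5 a6
  row 4: a1 a2 a3 a4 a5 b46
Rows 1 and 2 agree on Year; apply Year→Advisor and equate their Advisor entries.
Rows 1 and 2 agree on Year, GPA; apply Year, GPA→Name, SID and equate their Name, SID entries.
Rows 1 and 4 agree on Year, GPA; apply Year, GPA→Name, SID and equate their Name, SID entries.
Rows 1 and 2 agree on SID; apply SID→Office and equate their Office entries.
Rows 1 and 3 agree on SID; apply SID→Office and equate their Office entries.
Rows 1 and 4 agree on SID; apply SID→Office and equate their Office entries.
Rows 1 and 3 agree on Name; apply Name→Year and equate their Year entries.
Row 1 is now all distinguished symbols — the join is lossless.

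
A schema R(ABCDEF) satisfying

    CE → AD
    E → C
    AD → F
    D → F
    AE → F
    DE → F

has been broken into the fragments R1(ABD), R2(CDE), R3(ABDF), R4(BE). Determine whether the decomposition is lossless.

No

Chase test. Columns are ABCDEF; row i has aⱼ where attribute j ∈ Ri, else bᵢⱼ.
Initial tableau (one row per fragment):
  row 1: a1 a2 b13 a4 b15 b16
  row 2: b21 b22 a3 a4 a5 b26
  row 3: a1 a2 b33 a4 b35 a6
  row 4: b41 a2 b43 b44 a5 b46
Rows 2 and 4 agree on E; apply E→C and equate their C entries.
Rows 1 and 3 agree on AD; apply AD→F and equate their F entries.
Rows 1 and 2 agree on D; apply D→F and equate their F entries.
Rows 2 and 4 agree on CE; apply CE→AD and equate their AD entries.
Rows 2 and 4 agree on AD; apply AD→F and equate their F entries.
No row becomes fully distinguished — the join is lossy.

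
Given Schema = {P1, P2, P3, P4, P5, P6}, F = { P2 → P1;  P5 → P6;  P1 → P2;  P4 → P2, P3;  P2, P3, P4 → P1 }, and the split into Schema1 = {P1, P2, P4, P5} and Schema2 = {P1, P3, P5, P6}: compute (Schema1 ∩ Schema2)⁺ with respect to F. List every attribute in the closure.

P1, P2, P5, P6

Schema1 ∩ Schema2 = {P1, P5}.
P5 → P6 applies, adding P6
P1 → P2 applies, adding P2
Closure: {P1, P2, P5, P6}.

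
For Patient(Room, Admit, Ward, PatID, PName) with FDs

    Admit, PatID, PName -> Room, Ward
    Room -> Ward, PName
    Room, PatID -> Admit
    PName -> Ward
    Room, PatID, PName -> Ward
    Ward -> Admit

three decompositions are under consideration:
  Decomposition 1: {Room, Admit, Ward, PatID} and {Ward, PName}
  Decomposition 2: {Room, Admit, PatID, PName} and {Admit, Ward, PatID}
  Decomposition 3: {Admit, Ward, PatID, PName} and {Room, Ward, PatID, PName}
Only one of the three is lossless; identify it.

Decomposition 3

Decomposition 1: common = {Ward}, closure = {Admit, Ward} → lossy.
Decomposition 2: common = {Admit, PatID}, closure = {Admit, PatID} → lossy.
Decomposition 3: common = {Ward, PatID, PName}, closure = {Room, Admit, Ward, PatID, PName} → lossless.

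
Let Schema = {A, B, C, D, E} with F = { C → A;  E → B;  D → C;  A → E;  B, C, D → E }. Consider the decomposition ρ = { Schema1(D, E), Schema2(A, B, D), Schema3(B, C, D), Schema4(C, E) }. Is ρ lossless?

Chase test. Columns are A, B, C, D, E; row i has aⱼ where attribute j ∈ Schemai, else bᵢⱼ.
Initial tableau (one row per fragment):
  row 1: b11 b12 b13 a4 a5
  row 2: a1 a2 b23 a4 b25
  row 3: b31 a2 a3 a4 b35
  row 4: b41 b42 a3 b44 a5
Rows 3 and 4 agree on C; apply C→A and equate their A entries.
Rows 1 and 4 agree on E; apply E→B and equate their B entries.
Rows 1 and 2 agree on D; apply D→C and equate their C entries.
Rows 1 and 3 agree on D; apply D→C and equate their C entries.
Rows 3 and 4 agree on A; apply A→E and equate their E entries.
Rows 2 and 3 agree on B, C, D; apply B, C, D→E and equate their E entries.
Rows 1 and 2 agree on C; apply C→A and equate their A entries.
Rows 1 and 3 agree on C; apply C→A and equate their A entries.
Rows 1 and 2 agree on E; apply E→B and equate their B entries.
Row 1 is now all distinguished symbols — the join is lossless.

Yes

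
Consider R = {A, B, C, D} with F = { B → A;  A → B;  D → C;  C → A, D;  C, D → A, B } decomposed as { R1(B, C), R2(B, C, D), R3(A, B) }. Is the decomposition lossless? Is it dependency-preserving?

Lossless test (chase): Rows 1 and 2 agree on B; apply B→A and equate their A entries. Rows 1 and 3 agree on B; apply B→A and equate their A entries. Rows 1 and 2 agree on C; apply C→A, D and equate their A, D entries. Row 1 is now all distinguished symbols — the join is lossless.
Dependency preservation: C → A, D; C, D → A, B are not contained in any single fragment, but the restricted closure of each left-hand side across the fragments still reaches the right-hand side; the remaining FDs each lie inside some fragment. All dependencies are preserved.

lossless and dependency-preserving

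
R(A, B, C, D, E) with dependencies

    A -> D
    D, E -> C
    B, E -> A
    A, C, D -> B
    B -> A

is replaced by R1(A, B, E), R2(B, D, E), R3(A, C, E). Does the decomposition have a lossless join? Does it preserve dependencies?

Lossless test (chase): Rows 1 and 3 agree on A; apply A→D and equate their D entries. Rows 1 and 3 agree on D, E; apply D, E→C and equate their C entries. Rows 1 and 2 agree on B, E; apply B, E→A and equate their A entries. Rows 1 and 3 agree on A, C, D; apply A, C, D→B and equate their B entries. Rows 1 and 2 agree on A; apply A→D and equate their D entries. Rows 1 and 2 agree on D, E; apply D, E→C and equate their C entries. Row 1 is now all distinguished symbols — the join is lossless.
Dependency preservation: the restricted closure of {A} across the fragments never reaches {D}, so A → D cannot be enforced without a join — not preserved.

lossless but not dependency-preserving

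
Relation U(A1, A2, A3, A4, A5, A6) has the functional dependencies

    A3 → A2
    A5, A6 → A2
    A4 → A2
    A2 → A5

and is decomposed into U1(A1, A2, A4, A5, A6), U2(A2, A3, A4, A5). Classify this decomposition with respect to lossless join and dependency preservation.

lossy but dependency-preserving

Lossless test: (A2, A4, A5)⁺ = {A2, A4, A5}, which is a superkey of neither fragment — lossy.
Dependency preservation: every FD's attributes lie within a single fragment, so each can be enforced locally — preserved.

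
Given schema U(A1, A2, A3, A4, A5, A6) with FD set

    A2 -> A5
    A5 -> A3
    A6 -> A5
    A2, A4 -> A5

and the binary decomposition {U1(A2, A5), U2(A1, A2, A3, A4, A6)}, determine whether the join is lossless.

Common attributes: U1 ∩ U2 = {A2}.
Closure of {A2}: A2 → A5 applies, adding A5; A5 → A3 applies, adding A3. So (A2)⁺ = {A2, A3, A5}.
This closure contains every attribute of U1, so U1 ∩ U2 → U1. The join is lossless.

Yes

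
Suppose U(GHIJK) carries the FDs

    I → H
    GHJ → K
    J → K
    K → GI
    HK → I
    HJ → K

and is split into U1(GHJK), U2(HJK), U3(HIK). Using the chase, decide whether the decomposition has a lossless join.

Yes

Chase test. Columns are GHIJK; row i has aⱼ where attribute j ∈ Ui, else bᵢⱼ.
Initial tableau (one row per fragment):
  row 1: a1 a2 b13 a4 a5
  row 2: b21 a2 b23 a4 a5
  row 3: b31 a2 a3 b34 a5
Rows 1 and 2 agree on K; apply K→GI and equate their GI entries.
Rows 1 and 3 agree on K; apply K→GI and equate their GI entries.
Row 1 is now all distinguished symbols — the join is lossless.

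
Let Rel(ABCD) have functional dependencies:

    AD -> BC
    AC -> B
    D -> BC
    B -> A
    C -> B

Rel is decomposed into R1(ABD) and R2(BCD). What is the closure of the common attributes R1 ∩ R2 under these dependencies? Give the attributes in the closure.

R1 ∩ R2 = {BD}.
D → BC applies, adding C
B → A applies, adding A
Closure: {ABCD}.

ABCD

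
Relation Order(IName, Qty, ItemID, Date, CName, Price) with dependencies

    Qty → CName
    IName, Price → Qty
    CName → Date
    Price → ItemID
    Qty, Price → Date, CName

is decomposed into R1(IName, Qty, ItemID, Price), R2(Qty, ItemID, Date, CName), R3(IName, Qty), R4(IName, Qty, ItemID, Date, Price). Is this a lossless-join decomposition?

Chase test. Columns are IName, Qty, ItemID, Date, CName, Price; row i has aⱼ where attribute j ∈ Ri, else bᵢⱼ.
Initial tableau (one row per fragment):
  row 1: a1 a2 a3 b14 b15 a6
  row 2: b21 a2 a3 a4 a5 b26
  row 3: a1 a2 b33 b34 b35 b36
  row 4: a1 a2 a3 a4 b45 a6
Rows 1 and 2 agree on Qty; apply Qty→CName and equate their CName entries.
Rows 1 and 3 agree on Qty; apply Qty→CName and equate their CName entries.
Rows 1 and 4 agree on Qty; apply Qty→CName and equate their CName entries.
Rows 1 and 2 agree on CName; apply CName→Date and equate their Date entries.
Rows 1 and 3 agree on CName; apply CName→Date and equate their Date entries.
Row 1 is now all distinguished symbols — the join is lossless.

Yes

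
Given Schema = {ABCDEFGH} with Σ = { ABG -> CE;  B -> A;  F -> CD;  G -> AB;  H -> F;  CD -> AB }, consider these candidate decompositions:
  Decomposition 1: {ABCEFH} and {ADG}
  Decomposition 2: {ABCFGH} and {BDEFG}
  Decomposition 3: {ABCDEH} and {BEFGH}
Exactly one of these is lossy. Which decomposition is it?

Decomposition 1: common = {A}, closure = {A} → lossy.
Decomposition 2: common = {BFG}, closure = {ABCDEFG} → lossless.
Decomposition 3: common = {BEH}, closure = {ABCDEFH} → lossless.

Decomposition 1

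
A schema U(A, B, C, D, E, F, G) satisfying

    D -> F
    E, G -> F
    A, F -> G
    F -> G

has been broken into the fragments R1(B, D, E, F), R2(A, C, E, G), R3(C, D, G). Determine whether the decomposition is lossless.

Chase test. Columns are A, B, C, D, E, F, G; row i has aⱼ where attribute j ∈ Ri, else bᵢⱼ.
Initial tableau (one row per fragment):
  row 1: b11 a2 b13 a4 a5 a6 b17
  row 2: a1 b22 a3 b24 a5 b26 a7
  row 3: b31 b32 a3 a4 b35 b36 a7
Rows 1 and 3 agree on D; apply D→F and equate their F entries.
Rows 1 and 3 agree on F; apply F→G and equate their G entries.
Rows 1 and 2 agree on E, G; apply E, G→F and equate their F entries.
No row becomes fully distinguished — the join is lossy.

No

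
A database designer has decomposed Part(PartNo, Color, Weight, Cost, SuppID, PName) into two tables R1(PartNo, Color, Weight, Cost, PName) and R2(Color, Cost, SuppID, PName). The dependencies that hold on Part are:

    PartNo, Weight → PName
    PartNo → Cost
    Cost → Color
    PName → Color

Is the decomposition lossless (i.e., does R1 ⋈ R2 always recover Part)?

No

Common attributes: R1 ∩ R2 = {Color, Cost, PName}.
No dependency enlarges {Color, Cost, PName}, so (Color, Cost, PName)⁺ = {Color, Cost, PName}.
The closure contains neither all of R1 = {PartNo, Color, Weight, Cost, PName} nor all of R2 = {Color, Cost, SuppID, PName}, so the common attributes are not a superkey of either fragment. The join is lossy.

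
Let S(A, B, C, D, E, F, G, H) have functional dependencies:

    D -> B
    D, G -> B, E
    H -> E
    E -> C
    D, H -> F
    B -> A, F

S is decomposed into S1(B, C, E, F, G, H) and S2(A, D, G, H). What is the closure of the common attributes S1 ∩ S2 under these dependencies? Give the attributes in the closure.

S1 ∩ S2 = {G, H}.
H → E applies, adding E
E → C applies, adding C
Closure: {C, E, G, H}.

C, E, G, H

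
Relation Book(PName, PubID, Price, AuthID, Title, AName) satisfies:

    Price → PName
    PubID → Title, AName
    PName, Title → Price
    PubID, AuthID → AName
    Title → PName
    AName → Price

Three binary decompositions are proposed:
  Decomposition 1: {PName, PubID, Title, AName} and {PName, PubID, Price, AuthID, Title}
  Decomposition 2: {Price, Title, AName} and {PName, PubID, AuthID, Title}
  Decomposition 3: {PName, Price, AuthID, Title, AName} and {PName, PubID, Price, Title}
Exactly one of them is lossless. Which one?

Decomposition 1

Decomposition 1: common = {PName, PubID, Title}, closure = {PName, PubID, Price, Title, AName} → lossless.
Decomposition 2: common = {Title}, closure = {PName, Price, Title} → lossy.
Decomposition 3: common = {PName, Price, Title}, closure = {PName, Price, Title} → lossy.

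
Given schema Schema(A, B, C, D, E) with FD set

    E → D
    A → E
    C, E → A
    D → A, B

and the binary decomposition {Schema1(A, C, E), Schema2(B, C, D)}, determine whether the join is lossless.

No

Common attributes: Schema1 ∩ Schema2 = {C}.
No dependency enlarges {C}, so (C)⁺ = {C}.
The closure contains neither all of Schema1 = {A, C, E} nor all of Schema2 = {B, C, D}, so the common attributes are not a superkey of either fragment. The join is lossy.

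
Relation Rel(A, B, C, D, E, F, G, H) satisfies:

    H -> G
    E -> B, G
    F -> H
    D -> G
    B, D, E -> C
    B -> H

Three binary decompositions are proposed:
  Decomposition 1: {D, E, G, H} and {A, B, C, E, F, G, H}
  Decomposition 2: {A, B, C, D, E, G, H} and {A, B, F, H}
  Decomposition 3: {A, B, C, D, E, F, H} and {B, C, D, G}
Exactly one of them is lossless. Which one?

Decomposition 3

Decomposition 1: common = {E, G, H}, closure = {B, E, G, H} → lossy.
Decomposition 2: common = {A, B, H}, closure = {A, B, G, H} → lossy.
Decomposition 3: common = {B, C, D}, closure = {B, C, D, G, H} → lossless.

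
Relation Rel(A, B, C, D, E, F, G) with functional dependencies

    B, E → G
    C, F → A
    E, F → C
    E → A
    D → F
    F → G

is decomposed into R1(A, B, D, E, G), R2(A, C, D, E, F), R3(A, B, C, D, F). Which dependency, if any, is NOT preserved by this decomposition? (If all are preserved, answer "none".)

F → G

Check F → G: no single fragment contains all of {F, G}, and the restricted closure of {F} across the fragments never reaches {G}.
B, E → G is preserved.
C, F → A is preserved.
E, F → C is preserved.
E → A is preserved.
D → F is preserved.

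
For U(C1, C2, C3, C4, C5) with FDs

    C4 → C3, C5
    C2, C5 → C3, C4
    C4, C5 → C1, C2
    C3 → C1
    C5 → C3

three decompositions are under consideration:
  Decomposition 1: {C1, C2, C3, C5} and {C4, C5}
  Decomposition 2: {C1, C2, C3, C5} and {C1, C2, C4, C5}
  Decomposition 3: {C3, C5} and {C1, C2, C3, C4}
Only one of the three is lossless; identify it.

Decomposition 1: common = {C5}, closure = {C1, C3, C5} → lossy.
Decomposition 2: common = {C1, C2, C5}, closure = {C1, C2, C3, C4, C5} → lossless.
Decomposition 3: common = {C3}, closure = {C1, C3} → lossy.

Decomposition 2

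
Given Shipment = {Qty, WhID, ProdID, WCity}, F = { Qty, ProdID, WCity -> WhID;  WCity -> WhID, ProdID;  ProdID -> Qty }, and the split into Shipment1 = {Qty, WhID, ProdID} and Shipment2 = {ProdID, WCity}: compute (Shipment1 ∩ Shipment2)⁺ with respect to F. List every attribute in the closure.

Qty, ProdID

Shipment1 ∩ Shipment2 = {ProdID}.
ProdID → Qty applies, adding Qty
Closure: {Qty, ProdID}.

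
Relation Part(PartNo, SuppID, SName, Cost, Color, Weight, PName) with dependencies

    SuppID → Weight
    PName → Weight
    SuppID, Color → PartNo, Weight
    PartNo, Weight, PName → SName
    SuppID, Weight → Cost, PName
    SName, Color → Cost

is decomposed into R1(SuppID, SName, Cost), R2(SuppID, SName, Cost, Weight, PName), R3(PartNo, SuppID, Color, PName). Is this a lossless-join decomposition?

Chase test. Columns are PartNo, SuppID, SName, Cost, Color, Weight, PName; row i has aⱼ where attribute j ∈ Ri, else bᵢⱼ.
Initial tableau (one row per fragment):
  row 1: b11 a2 a3 a4 b15 b16 b17
  row 2: b21 a2 a3 a4 b25 a6 a7
  row 3: a1 a2 b33 b34 a5 b36 a7
Rows 1 and 2 agree on SuppID; apply SuppID→Weight and equate their Weight entries.
Rows 1 and 3 agree on SuppID; apply SuppID→Weight and equate their Weight entries.
Rows 1 and 2 agree on SuppID, Weight; apply SuppID, Weight→Cost, PName and equate their Cost, PName entries.
Rows 1 and 3 agree on SuppID, Weight; apply SuppID, Weight→Cost, PName and equate their Cost, PName entries.
No row becomes fully distinguished — the join is lossy.

No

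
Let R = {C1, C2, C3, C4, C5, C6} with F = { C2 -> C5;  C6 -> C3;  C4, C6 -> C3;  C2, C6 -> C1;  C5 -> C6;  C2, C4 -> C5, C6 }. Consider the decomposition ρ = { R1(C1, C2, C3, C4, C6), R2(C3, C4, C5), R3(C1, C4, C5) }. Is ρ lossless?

Chase test. Columns are C1, C2, C3, C4, C5, C6; row i has aⱼ where attribute j ∈ Ri, else bᵢⱼ.
Initial tableau (one row per fragment):
  row 1: a1 a2 a3 a4 b15 a6
  row 2: b21 b22 a3 a4 a5 b26
  row 3: a1 b32 b33 a4 a5 b36
Rows 2 and 3 agree on C5; apply C5→C6 and equate their C6 entries.
Rows 2 and 3 agree on C6; apply C6→C3 and equate their C3 entries.
No row becomes fully distinguished — the join is lossy.

No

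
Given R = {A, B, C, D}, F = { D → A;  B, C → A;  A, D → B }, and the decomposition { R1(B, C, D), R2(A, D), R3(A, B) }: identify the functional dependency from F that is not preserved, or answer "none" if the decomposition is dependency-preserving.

B, C → A

Check B, C → A: no single fragment contains all of {A, B, C}, and the restricted closure of {B, C} across the fragments never reaches {A}.
D → A is preserved.
A, D → B is preserved.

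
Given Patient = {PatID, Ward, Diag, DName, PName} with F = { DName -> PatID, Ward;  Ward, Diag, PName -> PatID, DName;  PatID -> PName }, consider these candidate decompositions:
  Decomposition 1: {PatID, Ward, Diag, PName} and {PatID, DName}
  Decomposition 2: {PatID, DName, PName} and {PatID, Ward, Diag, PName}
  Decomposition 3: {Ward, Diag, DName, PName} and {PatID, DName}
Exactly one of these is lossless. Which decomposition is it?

Decomposition 3

Decomposition 1: common = {PatID}, closure = {PatID, PName} → lossy.
Decomposition 2: common = {PatID, PName}, closure = {PatID, PName} → lossy.
Decomposition 3: common = {DName}, closure = {PatID, Ward, DName, PName} → lossless.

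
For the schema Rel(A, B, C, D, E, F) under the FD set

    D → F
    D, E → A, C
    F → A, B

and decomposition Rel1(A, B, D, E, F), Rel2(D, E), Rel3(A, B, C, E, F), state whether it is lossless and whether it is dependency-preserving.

Lossless test (chase): Rows 1 and 2 agree on D; apply D→F and equate their F entries. Rows 1 and 2 agree on D, E; apply D, E→A, C and equate their A, C entries. Rows 1 and 2 agree on F; apply F→A, B and equate their A, B entries. No row becomes fully distinguished — the join is lossy.
Dependency preservation: the restricted closure of {D, E} across the fragments never reaches {A, C}, so D, E → A, C cannot be enforced without a join — not preserved.

lossy and not dependency-preserving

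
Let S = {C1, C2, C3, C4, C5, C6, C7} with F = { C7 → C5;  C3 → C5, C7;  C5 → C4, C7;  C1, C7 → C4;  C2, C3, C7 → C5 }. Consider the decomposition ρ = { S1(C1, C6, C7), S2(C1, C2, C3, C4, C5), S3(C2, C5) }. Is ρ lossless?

No

Chase test. Columns are C1, C2, C3, C4, C5, C6, C7; row i has aⱼ where attribute j ∈ Si, else bᵢⱼ.
Initial tableau (one row per fragment):
  row 1: a1 b12 b13 b14 b15 a6 a7
  row 2: a1 a2 a3 a4 a5 b26 b27
  row 3: b31 a2 b33 b34 a5 b36 b37
Rows 2 and 3 agree on C5; apply C5→C4, C7 and equate their C4, C7 entries.
No row becomes fully distinguished — the join is lossy.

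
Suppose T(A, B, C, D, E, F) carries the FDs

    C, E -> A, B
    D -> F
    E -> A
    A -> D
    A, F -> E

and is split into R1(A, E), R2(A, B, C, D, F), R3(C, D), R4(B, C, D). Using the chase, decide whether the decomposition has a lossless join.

Yes

Chase test. Columns are A, B, C, D, E, F; row i has aⱼ where attribute j ∈ Ri, else bᵢⱼ.
Initial tableau (one row per fragment):
  row 1: a1 b12 b13 b14 a5 b16
  row 2: a1 a2 a3 a4 b25 a6
  row 3: b31 b32 a3 a4 b35 b36
  row 4: b41 a2 a3 a4 b45 b46
Rows 2 and 3 agree on D; apply D→F and equate their F entries.
Rows 2 and 4 agree on D; apply D→F and equate their F entries.
Rows 1 and 2 agree on A; apply A→D and equate their D entries.
Rows 1 and 2 agree on D; apply D→F and equate their F entries.
Rows 1 and 2 agree on A, F; apply A, F→E and equate their E entries.
Row 2 is now all distinguished symbols — the join is lossless.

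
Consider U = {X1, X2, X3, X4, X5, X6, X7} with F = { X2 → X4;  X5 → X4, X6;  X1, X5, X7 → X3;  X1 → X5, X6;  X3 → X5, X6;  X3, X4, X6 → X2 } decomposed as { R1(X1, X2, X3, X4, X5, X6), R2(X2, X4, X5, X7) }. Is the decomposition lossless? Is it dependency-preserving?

Lossless test: (X2, X4, X5)⁺ = {X2, X4, X5, X6}, which is a superkey of neither fragment — lossy.
Dependency preservation: the restricted closure of {X1, X5, X7} across the fragments never reaches {X3}, so X1, X5, X7 → X3 cannot be enforced without a join — not preserved.

lossy and not dependency-preserving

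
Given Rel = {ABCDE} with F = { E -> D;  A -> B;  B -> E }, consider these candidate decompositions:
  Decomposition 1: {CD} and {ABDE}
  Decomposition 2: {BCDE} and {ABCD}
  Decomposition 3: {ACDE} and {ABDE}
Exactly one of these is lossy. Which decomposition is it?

Decomposition 1

Decomposition 1: common = {D}, closure = {D} → lossy.
Decomposition 2: common = {BCD}, closure = {BCDE} → lossless.
Decomposition 3: common = {ADE}, closure = {ABDE} → lossless.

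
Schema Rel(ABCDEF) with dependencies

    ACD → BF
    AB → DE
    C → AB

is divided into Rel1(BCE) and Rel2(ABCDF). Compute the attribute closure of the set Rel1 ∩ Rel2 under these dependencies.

ABCDEF

Rel1 ∩ Rel2 = {BC}.
C → AB applies, adding A
AB → DE applies, adding DE
ACD → BF applies, adding F
Closure: {ABCDEF}.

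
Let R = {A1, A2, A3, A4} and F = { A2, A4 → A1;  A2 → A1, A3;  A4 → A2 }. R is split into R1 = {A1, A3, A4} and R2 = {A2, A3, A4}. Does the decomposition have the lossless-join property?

Yes

Common attributes: R1 ∩ R2 = {A3, A4}.
Closure of {A3, A4}: A4 → A2 applies, adding A2; A2, A4 → A1 applies, adding A1. So (A3, A4)⁺ = {A1, A2, A3, A4}.
This closure contains every attribute of R1, so R1 ∩ R2 → R1. The join is lossless.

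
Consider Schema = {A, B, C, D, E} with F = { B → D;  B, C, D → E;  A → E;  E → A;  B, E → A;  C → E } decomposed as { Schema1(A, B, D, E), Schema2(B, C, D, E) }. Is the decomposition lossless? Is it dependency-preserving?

Lossless test: (B, D, E)⁺ = {A, B, D, E}, which contains all of one fragment — lossless.
Dependency preservation: every FD's attributes lie within a single fragment, so each can be enforced locally — preserved.

lossless and dependency-preserving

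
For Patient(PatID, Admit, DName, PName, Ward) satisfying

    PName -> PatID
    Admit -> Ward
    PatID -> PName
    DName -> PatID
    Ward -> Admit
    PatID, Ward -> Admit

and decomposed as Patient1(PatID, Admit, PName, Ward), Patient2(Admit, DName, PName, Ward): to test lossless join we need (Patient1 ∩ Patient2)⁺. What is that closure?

Patient1 ∩ Patient2 = {Admit, PName, Ward}.
PName → PatID applies, adding PatID
Closure: {PatID, Admit, PName, Ward}.

PatID, Admit, PName, Ward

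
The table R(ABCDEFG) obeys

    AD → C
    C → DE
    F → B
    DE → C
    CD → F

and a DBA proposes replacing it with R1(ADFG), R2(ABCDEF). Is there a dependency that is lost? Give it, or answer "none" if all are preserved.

none

AD → C lies within R2.
C → DE lies within R2.
F → B lies within R2.
DE → C lies within R2.
CD → F lies within R2.
Every dependency is enforceable on the fragments, so the decomposition is dependency-preserving.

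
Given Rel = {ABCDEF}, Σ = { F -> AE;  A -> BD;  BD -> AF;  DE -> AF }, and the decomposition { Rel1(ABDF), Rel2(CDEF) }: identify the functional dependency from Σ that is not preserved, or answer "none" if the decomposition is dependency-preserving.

none

F → AE: restricted closure across fragments reaches AE.
A → BD lies within Rel1.
BD → AF lies within Rel1.
DE → AF: restricted closure across fragments reaches AF.
Every dependency is enforceable on the fragments, so the decomposition is dependency-preserving.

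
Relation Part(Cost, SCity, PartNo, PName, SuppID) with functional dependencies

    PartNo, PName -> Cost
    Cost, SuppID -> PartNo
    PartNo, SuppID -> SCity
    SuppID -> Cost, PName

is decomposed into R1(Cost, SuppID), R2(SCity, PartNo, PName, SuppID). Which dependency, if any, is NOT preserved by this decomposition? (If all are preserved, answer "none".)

Check PartNo, PName → Cost: no single fragment contains all of {Cost, PartNo, PName}, and the restricted closure of {PartNo, PName} across the fragments never reaches {Cost}.
Cost, SuppID → PartNo is preserved.
PartNo, SuppID → SCity is preserved.
SuppID → Cost, PName is preserved.

PartNo, PName -> Cost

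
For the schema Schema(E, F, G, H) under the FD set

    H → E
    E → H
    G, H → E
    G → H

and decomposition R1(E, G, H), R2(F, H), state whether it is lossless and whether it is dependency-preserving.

Lossless test: (H)⁺ = {E, H}, which is a superkey of neither fragment — lossy.
Dependency preservation: every FD's attributes lie within a single fragment, so each can be enforced locally — preserved.

lossy but dependency-preserving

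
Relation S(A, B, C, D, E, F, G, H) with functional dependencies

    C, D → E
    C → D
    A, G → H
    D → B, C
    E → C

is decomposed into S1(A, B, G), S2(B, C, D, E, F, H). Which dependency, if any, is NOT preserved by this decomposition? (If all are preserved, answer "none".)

Check A, G → H: no single fragment contains all of {A, G, H}, and the restricted closure of {A, G} across the fragments never reaches {H}.
C, D → E is preserved.
C → D is preserved.
D → B, C is preserved.
E → C is preserved.

A, G → H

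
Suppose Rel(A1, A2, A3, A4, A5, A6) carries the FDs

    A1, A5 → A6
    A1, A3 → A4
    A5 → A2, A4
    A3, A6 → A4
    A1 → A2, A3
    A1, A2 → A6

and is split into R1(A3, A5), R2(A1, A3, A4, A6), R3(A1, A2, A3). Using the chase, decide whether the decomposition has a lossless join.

No

Chase test. Columns are A1, A2, A3, A4, A5, A6; row i has aⱼ where attribute j ∈ Ri, else bᵢⱼ.
Initial tableau (one row per fragment):
  row 1: b11 b12 a3 b14 a5 b16
  row 2: a1 b22 a3 a4 b25 a6
  row 3: a1 a2 a3 b34 b35 b36
Rows 2 and 3 agree on A1, A3; apply A1, A3→A4 and equate their A4 entries.
Rows 2 and 3 agree on A1; apply A1→A2, A3 and equate their A2, A3 entries.
Rows 2 and 3 agree on A1, A2; apply A1, A2→A6 and equate their A6 entries.
No row becomes fully distinguished — the join is lossy.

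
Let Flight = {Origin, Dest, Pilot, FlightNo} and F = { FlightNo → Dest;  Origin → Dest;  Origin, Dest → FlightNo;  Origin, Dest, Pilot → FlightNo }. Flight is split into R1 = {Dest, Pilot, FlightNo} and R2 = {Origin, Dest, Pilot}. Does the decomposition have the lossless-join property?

Common attributes: R1 ∩ R2 = {Dest, Pilot}.
No dependency enlarges {Dest, Pilot}, so (Dest, Pilot)⁺ = {Dest, Pilot}.
The closure contains neither all of R1 = {Dest, Pilot, FlightNo} nor all of R2 = {Origin, Dest, Pilot}, so the common attributes are not a superkey of either fragment. The join is lossy.

No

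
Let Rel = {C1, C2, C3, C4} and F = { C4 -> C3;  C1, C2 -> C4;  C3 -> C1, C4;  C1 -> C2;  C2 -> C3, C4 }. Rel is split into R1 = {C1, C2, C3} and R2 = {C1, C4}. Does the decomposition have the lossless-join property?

Common attributes: R1 ∩ R2 = {C1}.
Closure of {C1}: C1 → C2 applies, adding C2; C2 → C3, C4 applies, adding C3, C4. So (C1)⁺ = {C1, C2, C3, C4}.
This closure contains every attribute of R1, so R1 ∩ R2 → R1. The join is lossless.

Yes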